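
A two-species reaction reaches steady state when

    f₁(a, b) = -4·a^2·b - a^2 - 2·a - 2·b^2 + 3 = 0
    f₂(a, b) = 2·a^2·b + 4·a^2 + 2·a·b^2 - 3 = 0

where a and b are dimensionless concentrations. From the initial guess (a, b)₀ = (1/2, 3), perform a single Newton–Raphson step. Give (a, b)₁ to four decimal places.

(0.5549, 1.4559)

At (1/2, 3): F = (-19.2500, 8.5000).
Jacobian J = [[-8·a·b - 2·a - 2, -4·a^2 - 4·b], [4·a·b + 8·a + 2·b^2, 2·a^2 + 4·a·b]].
At the point, J = [[-15.0000, -13.0000], [28.0000, 6.5000]] (det J = 266.5000).
Solving J·Δ = −F gives Δ = (0.0549, -1.5441).
Then the next iterate is (a, b)₁ = (0.5549, 1.4559).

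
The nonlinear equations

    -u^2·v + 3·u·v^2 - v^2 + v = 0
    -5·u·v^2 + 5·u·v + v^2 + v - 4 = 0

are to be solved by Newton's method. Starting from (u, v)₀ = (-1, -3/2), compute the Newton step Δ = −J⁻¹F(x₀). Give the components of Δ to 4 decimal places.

(-0.0842, 0.7763)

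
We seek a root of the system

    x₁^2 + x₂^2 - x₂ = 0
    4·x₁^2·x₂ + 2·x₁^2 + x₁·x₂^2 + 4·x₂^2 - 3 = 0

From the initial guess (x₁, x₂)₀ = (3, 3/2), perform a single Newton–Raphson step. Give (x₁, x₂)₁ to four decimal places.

(1.4006, 1.4231)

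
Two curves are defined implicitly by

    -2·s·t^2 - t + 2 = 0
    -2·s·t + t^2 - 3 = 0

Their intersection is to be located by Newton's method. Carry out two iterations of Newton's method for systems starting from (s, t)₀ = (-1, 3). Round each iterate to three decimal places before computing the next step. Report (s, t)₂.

At (-1, 3): F = (17.000, 12.000).
Jacobian J = [[-2·t^2, -4·s·t - 1], [-2·t, -2·s + 2·t]].
At the point, J = [[-18.000, 11.000], [-6.000, 8.000]] (det J = -78.000).
Solving J·Δ = −F gives Δ = (0.051, -1.462).
Then the next iterate is (s, t)₁ = (-0.949, 1.538).
Round to (-0.949, 1.538) and repeat: F = (4.95161, 2.28457), J = [[-4.73089, 4.83825], [-3.076, 4.974]].
Δ = (1.570, 0.511), so (s, t)₂ = (0.621, 2.049).

(0.621, 2.049)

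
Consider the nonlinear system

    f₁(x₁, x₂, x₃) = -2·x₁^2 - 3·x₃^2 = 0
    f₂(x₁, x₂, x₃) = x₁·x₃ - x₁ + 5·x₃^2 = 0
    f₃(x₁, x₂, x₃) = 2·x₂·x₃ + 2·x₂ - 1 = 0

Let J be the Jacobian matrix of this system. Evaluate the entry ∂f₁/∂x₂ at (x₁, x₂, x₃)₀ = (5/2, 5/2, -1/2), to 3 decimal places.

∂f₁/∂x₂ = 0.
At (5/2, 5/2, -1/2) this is 0.000.

0.000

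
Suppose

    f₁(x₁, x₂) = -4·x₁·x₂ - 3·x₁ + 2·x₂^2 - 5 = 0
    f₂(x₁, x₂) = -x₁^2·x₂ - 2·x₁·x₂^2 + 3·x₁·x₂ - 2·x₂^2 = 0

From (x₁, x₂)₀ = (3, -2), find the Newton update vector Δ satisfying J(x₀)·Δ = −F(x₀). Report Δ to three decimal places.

At (3, -2): F = (18.000, -32.000).
Jacobian J = [[-4·x₂ - 3, -4·x₁ + 4·x₂], [-2·x₁·x₂ - 2·x₂^2 + 3·x₂, -x₁^2 - 4·x₁·x₂ + 3·x₁ - 4·x₂]].
At the point, J = [[5.000, -20.000], [-2.000, 32.000]] (det J = 120.000).
Solving J·Δ = −F gives Δ = (0.533, 1.033).

(0.533, 1.033)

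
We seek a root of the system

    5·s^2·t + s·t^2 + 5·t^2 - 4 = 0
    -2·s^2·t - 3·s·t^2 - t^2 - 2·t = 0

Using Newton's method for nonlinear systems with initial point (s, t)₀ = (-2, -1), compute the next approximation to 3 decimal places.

(-1.211, -0.684)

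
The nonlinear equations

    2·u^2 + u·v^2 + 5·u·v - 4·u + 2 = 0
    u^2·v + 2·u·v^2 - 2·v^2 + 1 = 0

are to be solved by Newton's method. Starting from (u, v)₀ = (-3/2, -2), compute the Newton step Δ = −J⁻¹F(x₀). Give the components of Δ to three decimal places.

(1.323, 0.224)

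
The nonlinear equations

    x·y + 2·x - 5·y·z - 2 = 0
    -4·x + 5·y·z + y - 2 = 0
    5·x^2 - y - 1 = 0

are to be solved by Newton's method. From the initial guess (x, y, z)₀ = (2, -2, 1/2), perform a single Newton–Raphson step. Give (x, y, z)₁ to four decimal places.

At (2, -2, 1/2): F = (3.0000, -17.0000, 21.0000).
Jacobian J = [[y + 2, x - 5·z, -5·y], [-4, 5·z + 1, 5·y], [10·x, -1, 0]].
At the point, J = [[0.0000, -0.5000, 10.0000], [-4.0000, 3.5000, -10.0000], [20.0000, -1.0000, 0.0000]] (det J = -560.0000).
Solving J·Δ = −F gives Δ = (-0.8750, 3.5000, -0.1250).
Then the next iterate is (x, y, z)₁ = (1.1250, 1.5000, 0.3750).

(1.1250, 1.5000, 0.3750)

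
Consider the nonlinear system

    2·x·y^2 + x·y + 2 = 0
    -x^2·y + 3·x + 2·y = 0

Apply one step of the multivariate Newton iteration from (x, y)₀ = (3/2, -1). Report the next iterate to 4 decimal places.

At (3/2, -1): F = (3.5000, 4.7500).
Jacobian J = [[2·y^2 + y, 4·x·y + x], [-2·x·y + 3, -x^2 + 2]].
At the point, J = [[1.0000, -4.5000], [6.0000, -0.2500]] (det J = 26.7500).
Solving J·Δ = −F gives Δ = (-0.7664, 0.6075).
Then the next iterate is (x, y)₁ = (0.7336, -0.3925).

(0.7336, -0.3925)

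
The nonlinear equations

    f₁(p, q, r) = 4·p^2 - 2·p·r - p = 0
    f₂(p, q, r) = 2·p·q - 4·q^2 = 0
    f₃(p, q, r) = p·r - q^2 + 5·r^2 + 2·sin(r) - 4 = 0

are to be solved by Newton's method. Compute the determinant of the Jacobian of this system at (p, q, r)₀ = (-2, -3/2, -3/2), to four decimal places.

1900.1549

J = [[8·p - 2·r - 1, 0, -2·p], [2·q, 2·p - 8·q, 0], [r, -2·q, p + 10·r + 2·cos(r)]].
At the point, J = [[-14.0000, 0.0000, 4.0000], [-3.0000, 8.0000, 0.0000], [-1.5000, 3.0000, -16.858526]].
det J = 1900.1549.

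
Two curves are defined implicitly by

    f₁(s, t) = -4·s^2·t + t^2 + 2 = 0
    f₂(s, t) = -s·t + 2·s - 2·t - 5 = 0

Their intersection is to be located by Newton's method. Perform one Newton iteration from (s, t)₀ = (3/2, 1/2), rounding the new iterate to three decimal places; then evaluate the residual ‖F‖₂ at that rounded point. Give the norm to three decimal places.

At (3/2, 1/2): F = (-2.250, -3.750).
Jacobian J = [[-8·s·t, -4·s^2 + 2·t], [-t + 2, -s - 2]].
At the point, J = [[-6.000, -8.000], [1.500, -3.500]] (det J = 33.000).
Solving J·Δ = −F gives Δ = (0.670, -0.784).
Then the next iterate is (s, t)₁ = (2.170, -0.284).
Re-evaluating at (2.170, -0.284): F = (7.42997, 0.52428), so ‖F‖₂ = 7.448.

7.448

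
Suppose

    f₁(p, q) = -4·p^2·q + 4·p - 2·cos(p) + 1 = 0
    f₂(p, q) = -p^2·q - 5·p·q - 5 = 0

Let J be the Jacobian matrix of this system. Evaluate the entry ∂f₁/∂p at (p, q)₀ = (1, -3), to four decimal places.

29.6829

∂f₁/∂p = -8·p·q + 2·sin(p) + 4.
At (1, -3) this is 29.6829.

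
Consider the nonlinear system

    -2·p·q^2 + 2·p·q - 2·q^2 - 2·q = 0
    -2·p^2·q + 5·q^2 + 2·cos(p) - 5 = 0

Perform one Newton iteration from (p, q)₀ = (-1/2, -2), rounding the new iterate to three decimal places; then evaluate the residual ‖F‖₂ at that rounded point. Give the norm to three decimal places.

At (-1/2, -2): F = (2.000, 17.75517).
Jacobian J = [[-2·q^2 + 2·q, -4·p·q + 2·p - 4·q - 2], [-4·p·q - 2·sin(p), -2·p^2 + 10·q]].
At the point, J = [[-12.000, 1.000], [-3.04115, -20.500]] (det J = 249.04115).
Solving J·Δ = −F gives Δ = (0.236, 0.831).
Then the next iterate is (p, q)₁ = (-0.264, -1.169).
Re-evaluating at (-0.264, -1.169): F = (0.94365, 3.92646), so ‖F‖₂ = 4.038.

4.038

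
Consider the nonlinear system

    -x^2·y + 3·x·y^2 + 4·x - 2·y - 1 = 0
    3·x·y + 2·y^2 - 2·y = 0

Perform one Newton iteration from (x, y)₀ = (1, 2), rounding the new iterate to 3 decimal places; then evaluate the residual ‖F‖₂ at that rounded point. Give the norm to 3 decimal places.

At (1, 2): F = (9.000, 10.000).
Jacobian J = [[-2·x·y + 3·y^2 + 4, -x^2 + 6·x·y - 2], [3·y, 3·x + 4·y - 2]].
At the point, J = [[12.000, 9.000], [6.000, 9.000]] (det J = 54.000).
Solving J·Δ = −F gives Δ = (0.167, -1.222).
Then the next iterate is (x, y)₁ = (1.167, 0.778).
Re-evaluating at (1.167, 0.778): F = (3.17155, 2.37835), so ‖F‖₂ = 3.964.

3.964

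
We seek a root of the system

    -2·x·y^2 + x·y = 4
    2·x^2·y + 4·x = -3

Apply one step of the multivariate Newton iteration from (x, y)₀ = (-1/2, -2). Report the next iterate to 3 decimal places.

(-0.516, -1.742)

At (-1/2, -2): F = (1.000, 0.000).
Jacobian J = [[-2·y^2 + y, -4·x·y + x], [4·x·y + 4, 2·x^2]].
At the point, J = [[-10.000, -4.500], [8.000, 0.500]] (det J = 31.000).
Solving J·Δ = −F gives Δ = (-0.016, 0.258).
Then the next iterate is (x, y)₁ = (-0.516, -1.742).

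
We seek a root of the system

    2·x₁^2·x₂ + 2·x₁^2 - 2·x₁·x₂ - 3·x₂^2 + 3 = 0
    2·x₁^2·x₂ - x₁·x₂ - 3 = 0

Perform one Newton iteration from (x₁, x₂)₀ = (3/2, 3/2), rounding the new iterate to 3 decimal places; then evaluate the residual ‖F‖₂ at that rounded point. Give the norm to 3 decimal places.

0.211

At (3/2, 3/2): F = (3.000, 1.500).
Jacobian J = [[4·x₁·x₂ + 4·x₁ - 2·x₂, 2·x₁^2 - 2·x₁ - 6·x₂], [4·x₁·x₂ - x₂, 2·x₁^2 - x₁]].
At the point, J = [[12.000, -7.500], [7.500, 3.000]] (det J = 92.250).
Solving J·Δ = −F gives Δ = (-0.220, 0.049).
Then the next iterate is (x₁, x₂)₁ = (1.280, 1.549).
Re-evaluating at (1.280, 1.549): F = (0.18892, 0.09304), so ‖F‖₂ = 0.211.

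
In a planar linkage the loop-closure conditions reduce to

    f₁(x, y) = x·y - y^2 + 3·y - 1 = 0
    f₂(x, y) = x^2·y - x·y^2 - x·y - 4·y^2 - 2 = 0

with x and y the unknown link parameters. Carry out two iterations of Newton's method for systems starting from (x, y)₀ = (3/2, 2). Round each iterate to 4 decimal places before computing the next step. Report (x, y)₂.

At (3/2, 2): F = (4.0000, -22.5000).
Jacobian J = [[y, x - 2·y + 3], [2·x·y - y^2 - y, x^2 - 2·x·y - x - 8·y]].
At the point, J = [[2.0000, 0.5000], [0.0000, -21.2500]] (det J = -42.5000).
Solving J·Δ = −F gives Δ = (-1.7353, -1.0588).
Then the next iterate is (x, y)₁ = (-0.2353, 0.9412).
Round to (-0.2353, 0.9412) and repeat: F = (0.716278, -5.061413), J = [[0.9412, 0.8823], [-2.269986, -6.796005]].
Δ = (-0.0915, -0.7142), so (x, y)₂ = (-0.3268, 0.2270).

(-0.3268, 0.2270)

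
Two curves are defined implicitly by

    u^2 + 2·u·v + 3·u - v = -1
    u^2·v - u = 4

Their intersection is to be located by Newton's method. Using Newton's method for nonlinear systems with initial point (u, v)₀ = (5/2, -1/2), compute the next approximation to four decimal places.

At (5/2, -1/2): F = (12.7500, -9.6250).
Jacobian J = [[2·u + 2·v + 3, 2·u - 1], [2·u·v - 1, u^2]].
At the point, J = [[7.0000, 4.0000], [-3.5000, 6.2500]] (det J = 57.7500).
Solving J·Δ = −F gives Δ = (-2.0465, 0.3939).
Then the next iterate is (u, v)₁ = (0.4535, -0.1061).

(0.4535, -0.1061)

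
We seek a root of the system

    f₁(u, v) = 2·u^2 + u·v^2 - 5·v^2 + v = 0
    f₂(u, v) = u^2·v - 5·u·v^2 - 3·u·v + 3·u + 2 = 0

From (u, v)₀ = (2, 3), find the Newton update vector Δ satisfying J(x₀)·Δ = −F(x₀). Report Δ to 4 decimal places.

(-0.2935, -1.2347)

At (2, 3): F = (-16.0000, -88.0000).
Jacobian J = [[4·u + v^2, 2·u·v - 10·v + 1], [2·u·v - 5·v^2 - 3·v + 3, u^2 - 10·u·v - 3·u]].
At the point, J = [[17.0000, -17.0000], [-39.0000, -62.0000]] (det J = -1717.0000).
Solving J·Δ = −F gives Δ = (-0.2935, -1.2347).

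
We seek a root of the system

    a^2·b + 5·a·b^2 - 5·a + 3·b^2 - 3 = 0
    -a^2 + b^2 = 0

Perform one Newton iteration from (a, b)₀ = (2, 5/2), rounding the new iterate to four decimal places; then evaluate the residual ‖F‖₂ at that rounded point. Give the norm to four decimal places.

At (2, 5/2): F = (78.2500, 2.2500).
Jacobian J = [[2·a·b + 5·b^2 - 5, a^2 + 10·a·b + 6·b], [-2·a, 2·b]].
At the point, J = [[36.2500, 69.0000], [-4.0000, 5.0000]] (det J = 457.2500).
Solving J·Δ = −F gives Δ = (-0.5161, -0.8629).
Then the next iterate is (a, b)₁ = (1.4839, 1.6371).
Re-evaluating at (1.4839, 1.6371): F = (21.110592, 0.478137), so ‖F‖₂ = 21.1160.

21.1160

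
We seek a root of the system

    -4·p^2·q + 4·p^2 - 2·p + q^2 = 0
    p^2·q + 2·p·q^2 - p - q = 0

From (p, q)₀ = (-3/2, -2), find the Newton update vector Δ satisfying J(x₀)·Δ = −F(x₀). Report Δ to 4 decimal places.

(0.8416, 0.1555)

At (-3/2, -2): F = (34.0000, -13.0000).
Jacobian J = [[-8·p·q + 8·p - 2, -4·p^2 + 2·q], [2·p·q + 2·q^2 - 1, p^2 + 4·p·q - 1]].
At the point, J = [[-38.0000, -13.0000], [13.0000, 13.2500]] (det J = -334.5000).
Solving J·Δ = −F gives Δ = (0.8416, 0.1555).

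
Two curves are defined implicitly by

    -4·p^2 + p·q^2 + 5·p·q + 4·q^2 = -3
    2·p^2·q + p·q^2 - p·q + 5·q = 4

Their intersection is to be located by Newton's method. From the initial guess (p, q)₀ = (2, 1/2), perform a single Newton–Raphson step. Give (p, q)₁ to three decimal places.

At (2, 1/2): F = (-6.500, 2.000).
Jacobian J = [[-8·p + q^2 + 5·q, 2·p·q + 5·p + 8·q], [4·p·q + q^2 - q, 2·p^2 + 2·p·q - p + 5]].
At the point, J = [[-13.250, 16.000], [3.750, 13.000]] (det J = -232.250).
Solving J·Δ = −F gives Δ = (-0.502, -0.009).
Then the next iterate is (p, q)₁ = (1.498, 0.491).

(1.498, 0.491)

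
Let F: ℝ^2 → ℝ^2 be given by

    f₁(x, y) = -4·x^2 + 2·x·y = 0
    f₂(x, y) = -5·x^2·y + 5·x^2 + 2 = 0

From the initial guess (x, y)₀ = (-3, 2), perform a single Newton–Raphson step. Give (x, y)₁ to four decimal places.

(-1.2389, 2.2185)

At (-3, 2): F = (-48.0000, -43.0000).
Jacobian J = [[-8·x + 2·y, 2·x], [-10·x·y + 10·x, -5·x^2]].
At the point, J = [[28.0000, -6.0000], [30.0000, -45.0000]] (det J = -1080.0000).
Solving J·Δ = −F gives Δ = (1.7611, 0.2185).
Then the next iterate is (x, y)₁ = (-1.2389, 2.2185).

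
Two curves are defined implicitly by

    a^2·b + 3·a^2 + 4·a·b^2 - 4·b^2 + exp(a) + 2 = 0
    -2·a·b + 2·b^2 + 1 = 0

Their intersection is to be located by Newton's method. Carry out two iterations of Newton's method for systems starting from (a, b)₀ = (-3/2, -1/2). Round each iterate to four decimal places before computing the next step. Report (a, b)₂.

(-1.4417, -0.8297)

At (-3/2, -1/2): F = (5.348130, 0.0000).
Jacobian J = [[2·a·b + 6·a + 4·b^2 + exp(a), a^2 + 8·a·b - 8·b], [-2·b, -2·a + 4·b]].
At the point, J = [[-6.276870, 12.2500], [1.0000, 1.0000]] (det J = -18.526870).
Solving J·Δ = −F gives Δ = (0.2887, -0.2887).
Then the next iterate is (a, b)₁ = (-1.2113, -0.7887).
Round to (-1.2113, -0.7887) and repeat: F = (0.040198, 0.333391), J = [[-2.571095, 15.419666], [1.5774, -0.7322]].
Δ = (-0.2304, -0.0410), so (a, b)₂ = (-1.4417, -0.8297).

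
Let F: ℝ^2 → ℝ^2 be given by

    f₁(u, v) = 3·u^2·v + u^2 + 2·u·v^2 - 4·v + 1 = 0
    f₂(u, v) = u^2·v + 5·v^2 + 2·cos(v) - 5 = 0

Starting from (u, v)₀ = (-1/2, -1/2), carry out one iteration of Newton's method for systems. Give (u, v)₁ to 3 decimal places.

(-6.022, -1.787)

At (-1/2, -1/2): F = (2.625, -2.11983).
Jacobian J = [[6·u·v + 2·u + 2·v^2, 3·u^2 + 4·u·v - 4], [2·u·v, u^2 + 10·v - 2·sin(v)]].
At the point, J = [[1.000, -2.250], [0.500, -3.79115]] (det J = -2.66615).
Solving J·Δ = −F gives Δ = (-5.522, -1.287).
Then the next iterate is (u, v)₁ = (-6.022, -1.787).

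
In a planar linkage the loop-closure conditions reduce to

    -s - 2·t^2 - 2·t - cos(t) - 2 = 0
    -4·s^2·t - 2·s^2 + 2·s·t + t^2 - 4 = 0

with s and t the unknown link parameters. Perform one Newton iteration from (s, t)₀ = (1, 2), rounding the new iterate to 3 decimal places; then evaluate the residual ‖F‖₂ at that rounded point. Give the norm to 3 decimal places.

6.217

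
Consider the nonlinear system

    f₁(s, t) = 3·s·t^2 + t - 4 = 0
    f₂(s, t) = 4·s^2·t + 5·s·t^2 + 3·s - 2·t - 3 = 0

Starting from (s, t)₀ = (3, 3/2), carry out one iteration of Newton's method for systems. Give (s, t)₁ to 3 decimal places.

(1.697, 1.180)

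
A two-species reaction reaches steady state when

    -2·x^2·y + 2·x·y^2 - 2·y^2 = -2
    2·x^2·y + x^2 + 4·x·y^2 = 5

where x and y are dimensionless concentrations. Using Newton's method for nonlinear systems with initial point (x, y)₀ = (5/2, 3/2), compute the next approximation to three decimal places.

(1.699, 1.047)

At (5/2, 3/2): F = (-10.000, 42.500).
Jacobian J = [[-4·x·y + 2·y^2, -2·x^2 + 4·x·y - 4·y], [4·x·y + 2·x + 4·y^2, 2·x^2 + 8·x·y]].
At the point, J = [[-10.500, -3.500], [29.000, 42.500]] (det J = -344.750).
Solving J·Δ = −F gives Δ = (-0.801, -0.453).
Then the next iterate is (x, y)₁ = (1.699, 1.047).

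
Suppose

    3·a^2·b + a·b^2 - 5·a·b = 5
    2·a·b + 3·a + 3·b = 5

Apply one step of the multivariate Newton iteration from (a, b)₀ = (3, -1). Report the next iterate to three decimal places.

(2.158, -0.351)

At (3, -1): F = (-14.000, -5.000).
Jacobian J = [[6·a·b + b^2 - 5·b, 3·a^2 + 2·a·b - 5·a], [2·b + 3, 2·a + 3]].
At the point, J = [[-12.000, 6.000], [1.000, 9.000]] (det J = -114.000).
Solving J·Δ = −F gives Δ = (-0.842, 0.649).
Then the next iterate is (a, b)₁ = (2.158, -0.351).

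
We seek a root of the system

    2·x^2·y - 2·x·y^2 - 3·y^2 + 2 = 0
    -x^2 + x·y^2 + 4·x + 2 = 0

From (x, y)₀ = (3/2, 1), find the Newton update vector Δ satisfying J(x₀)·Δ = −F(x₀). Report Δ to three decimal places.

At (3/2, 1): F = (0.500, 7.250).
Jacobian J = [[4·x·y - 2·y^2, 2·x^2 - 4·x·y - 6·y], [-2·x + y^2 + 4, 2·x·y]].
At the point, J = [[4.000, -7.500], [2.000, 3.000]] (det J = 27.000).
Solving J·Δ = −F gives Δ = (-2.069, -1.037).

(-2.069, -1.037)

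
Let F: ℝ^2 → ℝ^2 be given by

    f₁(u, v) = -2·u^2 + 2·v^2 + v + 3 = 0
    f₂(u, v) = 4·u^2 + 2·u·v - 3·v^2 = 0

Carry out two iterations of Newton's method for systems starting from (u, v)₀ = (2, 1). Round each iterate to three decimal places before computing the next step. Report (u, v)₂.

At (2, 1): F = (-2.000, 17.000).
Jacobian J = [[-4·u, 4·v + 1], [8·u + 2·v, 2·u - 6·v]].
At the point, J = [[-8.000, 5.000], [18.000, -2.000]] (det J = -74.000).
Solving J·Δ = −F gives Δ = (-1.095, -1.351).
Then the next iterate is (u, v)₁ = (0.905, -0.351).
Round to (0.905, -0.351) and repeat: F = (1.25735, 2.27119), J = [[-3.620, -0.404], [6.538, 3.916]].
Δ = (0.506, -1.425), so (u, v)₂ = (1.411, -1.776).

(1.411, -1.776)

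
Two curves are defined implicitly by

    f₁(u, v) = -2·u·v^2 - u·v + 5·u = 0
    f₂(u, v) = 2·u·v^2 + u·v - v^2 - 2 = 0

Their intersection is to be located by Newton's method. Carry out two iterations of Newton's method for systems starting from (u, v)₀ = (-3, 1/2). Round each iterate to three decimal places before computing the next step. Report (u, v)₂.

At (-3, 1/2): F = (-12.000, -5.250).
Jacobian J = [[-2·v^2 - v + 5, -4·u·v - u], [2·v^2 + v, 4·u·v + u - 2·v]].
At the point, J = [[4.000, 9.000], [1.000, -10.000]] (det J = -49.000).
Solving J·Δ = −F gives Δ = (3.413, -0.184).
Then the next iterate is (u, v)₁ = (0.413, 0.316).
Round to (0.413, 0.316) and repeat: F = (1.85201, -1.88687), J = [[4.48429, -0.93503], [0.51571, 0.30303]].
Δ = (0.653, 5.115), so (u, v)₂ = (1.066, 5.431).

(1.066, 5.431)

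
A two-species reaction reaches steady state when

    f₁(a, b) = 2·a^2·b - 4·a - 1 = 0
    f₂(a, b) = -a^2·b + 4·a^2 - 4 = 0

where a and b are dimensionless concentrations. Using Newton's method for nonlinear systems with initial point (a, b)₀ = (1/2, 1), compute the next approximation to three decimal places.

(2.750, 15.000)

At (1/2, 1): F = (-2.500, -3.250).
Jacobian J = [[4·a·b - 4, 2·a^2], [-2·a·b + 8·a, -a^2]].
At the point, J = [[-2.000, 0.500], [3.000, -0.250]] (det J = -1.000).
Solving J·Δ = −F gives Δ = (2.250, 14.000).
Then the next iterate is (a, b)₁ = (2.750, 15.000).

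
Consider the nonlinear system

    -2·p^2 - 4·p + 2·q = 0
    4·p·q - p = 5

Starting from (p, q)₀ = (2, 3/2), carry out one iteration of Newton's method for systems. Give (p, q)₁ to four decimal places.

(0.9245, 1.5472)

At (2, 3/2): F = (-13.0000, 5.0000).
Jacobian J = [[-4·p - 4, 2], [4·q - 1, 4·p]].
At the point, J = [[-12.0000, 2.0000], [5.0000, 8.0000]] (det J = -106.0000).
Solving J·Δ = −F gives Δ = (-1.0755, 0.0472).
Then the next iterate is (p, q)₁ = (0.9245, 1.5472).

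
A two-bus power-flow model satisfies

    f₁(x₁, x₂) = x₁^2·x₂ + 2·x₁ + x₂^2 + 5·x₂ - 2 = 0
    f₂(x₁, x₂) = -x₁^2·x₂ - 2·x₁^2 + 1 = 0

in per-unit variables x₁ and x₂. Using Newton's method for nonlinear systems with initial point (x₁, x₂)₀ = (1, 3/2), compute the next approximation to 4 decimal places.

(0.8060, 0.3578)

At (1, 3/2): F = (11.2500, -2.5000).
Jacobian J = [[2·x₁·x₂ + 2, x₁^2 + 2·x₂ + 5], [-2·x₁·x₂ - 4·x₁, -x₁^2]].
At the point, J = [[5.0000, 9.0000], [-7.0000, -1.0000]] (det J = 58.0000).
Solving J·Δ = −F gives Δ = (-0.1940, -1.1422).
Then the next iterate is (x₁, x₂)₁ = (0.8060, 0.3578).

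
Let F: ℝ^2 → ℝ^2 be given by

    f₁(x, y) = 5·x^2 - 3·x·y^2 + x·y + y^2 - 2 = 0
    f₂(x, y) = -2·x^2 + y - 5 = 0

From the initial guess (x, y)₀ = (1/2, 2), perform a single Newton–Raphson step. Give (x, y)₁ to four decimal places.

At (1/2, 2): F = (-1.7500, -3.5000).
Jacobian J = [[10·x - 3·y^2 + y, -6·x·y + x + 2·y], [-4·x, 1]].
At the point, J = [[-5.0000, -1.5000], [-2.0000, 1.0000]] (det J = -8.0000).
Solving J·Δ = −F gives Δ = (-0.8750, 1.7500).
Then the next iterate is (x, y)₁ = (-0.3750, 3.7500).

(-0.3750, 3.7500)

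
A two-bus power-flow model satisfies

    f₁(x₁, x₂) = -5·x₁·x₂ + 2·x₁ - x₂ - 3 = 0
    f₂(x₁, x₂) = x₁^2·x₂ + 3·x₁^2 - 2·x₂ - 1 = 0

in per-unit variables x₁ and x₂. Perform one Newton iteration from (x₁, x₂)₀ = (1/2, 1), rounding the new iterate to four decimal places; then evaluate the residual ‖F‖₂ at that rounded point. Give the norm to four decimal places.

At (1/2, 1): F = (-5.5000, -2.0000).
Jacobian J = [[-5·x₂ + 2, -5·x₁ - 1], [2·x₁·x₂ + 6·x₁, x₁^2 - 2]].
At the point, J = [[-3.0000, -3.5000], [4.0000, -1.7500]] (det J = 19.2500).
Solving J·Δ = −F gives Δ = (-0.1364, -1.4545).
Then the next iterate is (x₁, x₂)₁ = (0.3636, -0.4545).
Re-evaluating at (0.3636, -0.4545): F = (-0.992019, 0.245528), so ‖F‖₂ = 1.0220.

1.0220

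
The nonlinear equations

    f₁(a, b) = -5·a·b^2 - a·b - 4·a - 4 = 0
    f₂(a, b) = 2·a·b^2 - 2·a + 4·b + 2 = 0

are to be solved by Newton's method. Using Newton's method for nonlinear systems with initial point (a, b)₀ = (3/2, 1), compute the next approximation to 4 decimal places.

(0.5900, 0.4000)

At (3/2, 1): F = (-19.0000, 6.0000).
Jacobian J = [[-5·b^2 - b - 4, -10·a·b - a], [2·b^2 - 2, 4·a·b + 4]].
At the point, J = [[-10.0000, -16.5000], [0.0000, 10.0000]] (det J = -100.0000).
Solving J·Δ = −F gives Δ = (-0.9100, -0.6000).
Then the next iterate is (a, b)₁ = (0.5900, 0.4000).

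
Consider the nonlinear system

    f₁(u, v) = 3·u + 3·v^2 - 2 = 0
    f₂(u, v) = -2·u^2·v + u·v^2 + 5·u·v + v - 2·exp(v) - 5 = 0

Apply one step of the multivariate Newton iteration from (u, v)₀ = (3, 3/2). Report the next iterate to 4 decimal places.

At (3, 3/2): F = (13.7500, -10.213378).
Jacobian J = [[3, 6·v], [-4·u·v + v^2 + 5·v, -2·u^2 + 2·u·v + 5·u - 2·exp(v) + 1]].
At the point, J = [[3.0000, 9.0000], [-8.2500, -1.963378]] (det J = 68.359866).
Solving J·Δ = −F gives Δ = (-0.9497, -1.2112).
Then the next iterate is (u, v)₁ = (2.0503, 0.2888).

(2.0503, 0.2888)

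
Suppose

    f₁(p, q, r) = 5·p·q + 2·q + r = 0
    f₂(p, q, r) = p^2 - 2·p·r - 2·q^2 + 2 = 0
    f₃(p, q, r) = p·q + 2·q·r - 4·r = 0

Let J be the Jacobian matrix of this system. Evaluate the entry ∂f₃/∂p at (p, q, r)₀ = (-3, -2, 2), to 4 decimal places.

-2.0000

∂f₃/∂p = q.
At (-3, -2, 2) this is -2.0000.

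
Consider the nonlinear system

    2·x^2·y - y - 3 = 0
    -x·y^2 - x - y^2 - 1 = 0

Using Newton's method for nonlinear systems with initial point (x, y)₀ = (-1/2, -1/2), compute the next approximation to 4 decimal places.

(-14.0000, -33.0000)

At (-1/2, -1/2): F = (-2.7500, -0.6250).
Jacobian J = [[4·x·y, 2·x^2 - 1], [-y^2 - 1, -2·x·y - 2·y]].
At the point, J = [[1.0000, -0.5000], [-1.2500, 0.5000]] (det J = -0.1250).
Solving J·Δ = −F gives Δ = (-13.5000, -32.5000).
Then the next iterate is (x, y)₁ = (-14.0000, -33.0000).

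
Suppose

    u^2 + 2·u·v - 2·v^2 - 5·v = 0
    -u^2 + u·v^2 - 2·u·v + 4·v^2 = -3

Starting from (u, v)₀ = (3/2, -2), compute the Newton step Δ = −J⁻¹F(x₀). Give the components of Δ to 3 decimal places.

(-25.750, -4.000)

At (3/2, -2): F = (-1.750, 28.750).
Jacobian J = [[2·u + 2·v, 2·u - 4·v - 5], [-2·u + v^2 - 2·v, 2·u·v - 2·u + 8·v]].
At the point, J = [[-1.000, 6.000], [5.000, -25.000]] (det J = -5.000).
Solving J·Δ = −F gives Δ = (-25.750, -4.000).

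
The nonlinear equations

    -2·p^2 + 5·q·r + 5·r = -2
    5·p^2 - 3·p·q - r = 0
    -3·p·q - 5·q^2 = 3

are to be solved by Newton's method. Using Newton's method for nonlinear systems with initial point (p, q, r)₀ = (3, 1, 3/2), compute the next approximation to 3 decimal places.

At (3, 1, 3/2): F = (-1.000, 34.500, -17.000).
Jacobian J = [[-4·p, 5·r, 5·q + 5], [10·p - 3·q, -3·p, -1], [-3·q, -3·p - 10·q, 0]].
At the point, J = [[-12.000, 7.500, 10.000], [27.000, -9.000, -1.000], [-3.000, -19.000, 0.000]] (det J = -5149.500).
Solving J·Δ = −F gives Δ = (-1.542, -0.651, -1.261).
Then the next iterate is (p, q, r)₁ = (1.458, 0.349, 0.239).

(1.458, 0.349, 0.239)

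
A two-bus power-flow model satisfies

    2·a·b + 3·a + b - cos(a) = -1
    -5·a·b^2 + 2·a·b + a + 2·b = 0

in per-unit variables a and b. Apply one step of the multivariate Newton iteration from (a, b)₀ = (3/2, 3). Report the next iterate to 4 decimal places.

(-0.4894, 3.6149)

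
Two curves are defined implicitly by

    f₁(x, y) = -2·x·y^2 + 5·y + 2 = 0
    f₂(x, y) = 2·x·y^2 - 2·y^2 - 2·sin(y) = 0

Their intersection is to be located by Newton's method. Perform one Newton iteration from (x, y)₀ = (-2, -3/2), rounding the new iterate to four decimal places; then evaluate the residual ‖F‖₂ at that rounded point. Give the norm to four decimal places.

2.7081

At (-2, -3/2): F = (3.5000, -11.505010).
Jacobian J = [[-2·y^2, -4·x·y + 5], [2·y^2, 4·x·y - 4·y - 2·cos(y)]].
At the point, J = [[-4.5000, -7.0000], [4.5000, 17.858526]] (det J = -48.863365).
Solving J·Δ = −F gives Δ = (-0.3690, 0.7372).
Then the next iterate is (x, y)₁ = (-2.3690, -0.7628).
Re-evaluating at (-2.3690, -0.7628): F = (0.942871, -2.538702), so ‖F‖₂ = 2.7081.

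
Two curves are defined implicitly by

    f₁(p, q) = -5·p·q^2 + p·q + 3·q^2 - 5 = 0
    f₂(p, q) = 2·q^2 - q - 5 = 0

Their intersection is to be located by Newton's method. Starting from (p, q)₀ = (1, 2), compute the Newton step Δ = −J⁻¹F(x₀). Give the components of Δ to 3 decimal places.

At (1, 2): F = (-11.000, 1.000).
Jacobian J = [[-5·q^2 + q, -10·p·q + p + 6·q], [0, 4·q - 1]].
At the point, J = [[-18.000, -7.000], [0.000, 7.000]] (det J = -126.000).
Solving J·Δ = −F gives Δ = (-0.556, -0.143).

(-0.556, -0.143)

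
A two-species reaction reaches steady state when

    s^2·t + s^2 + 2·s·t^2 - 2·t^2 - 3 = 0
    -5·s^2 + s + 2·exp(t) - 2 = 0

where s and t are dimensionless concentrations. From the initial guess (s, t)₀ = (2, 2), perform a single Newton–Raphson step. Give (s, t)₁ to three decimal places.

(1.400, 1.583)

At (2, 2): F = (17.000, -5.22189).
Jacobian J = [[2·s·t + 2·s + 2·t^2, s^2 + 4·s·t - 4·t], [-10·s + 1, 2·exp(t)]].
At the point, J = [[20.000, 12.000], [-19.000, 14.77811]] (det J = 523.56224).
Solving J·Δ = −F gives Δ = (-0.600, -0.417).
Then the next iterate is (s, t)₁ = (1.400, 1.583).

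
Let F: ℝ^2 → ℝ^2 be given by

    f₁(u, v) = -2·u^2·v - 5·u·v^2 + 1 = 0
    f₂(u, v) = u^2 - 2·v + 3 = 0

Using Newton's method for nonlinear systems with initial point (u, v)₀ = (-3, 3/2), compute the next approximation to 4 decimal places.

At (-3, 3/2): F = (7.7500, 9.0000).
Jacobian J = [[-4·u·v - 5·v^2, -2·u^2 - 10·u·v], [2·u, -2]].
At the point, J = [[6.7500, 27.0000], [-6.0000, -2.0000]] (det J = 148.5000).
Solving J·Δ = −F gives Δ = (1.7407, -0.7222).
Then the next iterate is (u, v)₁ = (-1.2593, 0.7778).

(-1.2593, 0.7778)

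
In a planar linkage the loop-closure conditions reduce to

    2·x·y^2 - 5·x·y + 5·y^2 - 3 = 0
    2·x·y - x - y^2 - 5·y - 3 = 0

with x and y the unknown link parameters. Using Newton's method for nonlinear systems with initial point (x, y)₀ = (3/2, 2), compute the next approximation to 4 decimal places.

(5.1138, 1.7236)

At (3/2, 2): F = (14.0000, -12.5000).
Jacobian J = [[2·y^2 - 5·y, 4·x·y - 5·x + 10·y], [2·y - 1, 2·x - 2·y - 5]].
At the point, J = [[-2.0000, 24.5000], [3.0000, -6.0000]] (det J = -61.5000).
Solving J·Δ = −F gives Δ = (3.6138, -0.2764).
Then the next iterate is (x, y)₁ = (5.1138, 1.7236).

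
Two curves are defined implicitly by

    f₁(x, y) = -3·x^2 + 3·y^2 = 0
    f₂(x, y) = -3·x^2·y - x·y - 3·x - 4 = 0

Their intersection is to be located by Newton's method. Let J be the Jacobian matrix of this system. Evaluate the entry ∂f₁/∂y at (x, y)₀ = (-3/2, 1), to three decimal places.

6.000

∂f₁/∂y = 6·y.
At (-3/2, 1) this is 6.000.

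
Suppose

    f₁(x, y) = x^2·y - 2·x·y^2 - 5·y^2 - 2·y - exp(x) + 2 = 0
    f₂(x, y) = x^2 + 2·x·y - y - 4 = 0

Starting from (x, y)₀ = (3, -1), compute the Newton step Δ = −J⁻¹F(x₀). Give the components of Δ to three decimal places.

(-0.704, 0.563)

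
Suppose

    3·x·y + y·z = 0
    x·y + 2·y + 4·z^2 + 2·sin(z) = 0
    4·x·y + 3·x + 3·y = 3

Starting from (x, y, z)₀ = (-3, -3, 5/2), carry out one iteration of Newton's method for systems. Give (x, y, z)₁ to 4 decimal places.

(1.6551, -5.9884, 1.5097)

At (-3, -3, 5/2): F = (19.5000, 29.196944, 15.0000).
Jacobian J = [[3·y, 3·x + z, y], [y, x + 2, 8·z + 2·cos(z)], [4·y + 3, 4·x + 3, 0]].
At the point, J = [[-9.0000, -6.5000, -3.0000], [-3.0000, -1.0000, 18.397713], [-9.0000, -9.0000, 0.0000]] (det J = -467.948537).
Solving J·Δ = −F gives Δ = (4.6551, -2.9884, -0.9903).
Then the next iterate is (x, y, z)₁ = (1.6551, -5.9884, 1.5097).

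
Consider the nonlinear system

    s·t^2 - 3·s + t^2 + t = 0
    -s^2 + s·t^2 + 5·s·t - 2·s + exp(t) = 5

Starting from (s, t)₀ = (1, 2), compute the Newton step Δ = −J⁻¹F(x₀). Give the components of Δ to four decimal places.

At (1, 2): F = (7.0000, 13.389056).
Jacobian J = [[t^2 - 3, 2·s·t + 2·t + 1], [-2·s + t^2 + 5·t - 2, 2·s·t + 5·s + exp(t)]].
At the point, J = [[1.0000, 9.0000], [10.0000, 16.389056]] (det J = -73.610944).
Solving J·Δ = −F gives Δ = (-0.0785, -0.7691).

(-0.0785, -0.7691)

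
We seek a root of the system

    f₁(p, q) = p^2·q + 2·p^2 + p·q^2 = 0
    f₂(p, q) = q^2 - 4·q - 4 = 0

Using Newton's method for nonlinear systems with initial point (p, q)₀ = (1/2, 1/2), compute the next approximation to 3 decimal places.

(0.750, -1.417)

At (1/2, 1/2): F = (0.750, -5.750).
Jacobian J = [[2·p·q + 4·p + q^2, p^2 + 2·p·q], [0, 2·q - 4]].
At the point, J = [[2.750, 0.750], [0.000, -3.000]] (det J = -8.250).
Solving J·Δ = −F gives Δ = (0.250, -1.917).
Then the next iterate is (p, q)₁ = (0.750, -1.417).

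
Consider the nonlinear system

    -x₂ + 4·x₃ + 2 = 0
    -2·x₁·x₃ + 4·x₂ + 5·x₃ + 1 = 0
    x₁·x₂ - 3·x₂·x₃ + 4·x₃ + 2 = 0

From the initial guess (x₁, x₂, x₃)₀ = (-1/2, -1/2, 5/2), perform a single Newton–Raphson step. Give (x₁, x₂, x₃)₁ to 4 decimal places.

At (-1/2, -1/2, 5/2): F = (12.5000, 14.0000, 16.0000).
Jacobian J = [[0, -1, 4], [-2·x₃, 4, -2·x₁ + 5], [x₂, x₁ - 3·x₃, -3·x₂ + 4]].
At the point, J = [[0.0000, -1.0000, 4.0000], [-5.0000, 4.0000, 6.0000], [-0.5000, -8.0000, 5.5000]] (det J = 143.5000).
Solving J·Δ = −F gives Δ = (-1.0592, -0.0993, -3.1498).
Then the next iterate is (x₁, x₂, x₃)₁ = (-1.5592, -0.5993, -0.6498).

(-1.5592, -0.5993, -0.6498)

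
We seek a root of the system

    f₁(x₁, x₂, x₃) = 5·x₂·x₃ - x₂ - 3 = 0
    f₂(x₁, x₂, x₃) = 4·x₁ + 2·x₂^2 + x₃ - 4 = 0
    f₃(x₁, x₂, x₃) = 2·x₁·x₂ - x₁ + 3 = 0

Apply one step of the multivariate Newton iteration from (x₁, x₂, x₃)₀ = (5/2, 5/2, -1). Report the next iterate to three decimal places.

(0.605, 1.416, -0.080)

At (5/2, 5/2, -1): F = (-18.000, 17.500, 13.000).
Jacobian J = [[0, 5·x₃ - 1, 5·x₂], [4, 4·x₂, 1], [2·x₂ - 1, 2·x₁, 0]].
At the point, J = [[0.000, -6.000, 12.500], [4.000, 10.000, 1.000], [4.000, 5.000, 0.000]] (det J = -274.000).
Solving J·Δ = −F gives Δ = (-1.895, -1.084, 0.920).
Then the next iterate is (x₁, x₂, x₃)₁ = (0.605, 1.416, -0.080).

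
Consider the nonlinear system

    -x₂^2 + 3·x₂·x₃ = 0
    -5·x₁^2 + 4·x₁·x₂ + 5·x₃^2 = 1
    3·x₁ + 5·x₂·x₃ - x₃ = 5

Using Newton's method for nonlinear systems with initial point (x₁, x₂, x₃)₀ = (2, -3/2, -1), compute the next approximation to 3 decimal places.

At (2, -3/2, -1): F = (2.250, -28.000, 9.500).
Jacobian J = [[0, -2·x₂ + 3·x₃, 3·x₂], [-10·x₁ + 4·x₂, 4·x₁, 10·x₃], [3, 5·x₃, 5·x₂ - 1]].
At the point, J = [[0.000, 0.000, -4.500], [-26.000, 8.000, -10.000], [3.000, -5.000, -8.500]] (det J = -477.000).
Solving J·Δ = −F gives Δ = (-1.160, 0.354, 0.500).
Then the next iterate is (x₁, x₂, x₃)₁ = (0.840, -1.146, -0.500).

(0.840, -1.146, -0.500)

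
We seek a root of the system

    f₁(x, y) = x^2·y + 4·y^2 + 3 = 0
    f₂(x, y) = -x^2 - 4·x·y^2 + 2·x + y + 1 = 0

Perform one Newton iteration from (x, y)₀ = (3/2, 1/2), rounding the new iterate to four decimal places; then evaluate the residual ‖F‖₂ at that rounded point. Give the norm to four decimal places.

162.6829

At (3/2, 1/2): F = (5.1250, 0.7500).
Jacobian J = [[2·x·y, x^2 + 8·y], [-2·x - 4·y^2 + 2, -8·x·y + 1]].
At the point, J = [[1.5000, 6.2500], [-2.0000, -5.0000]] (det J = 5.0000).
Solving J·Δ = −F gives Δ = (6.0625, -2.2750).
Then the next iterate is (x, y)₁ = (7.5625, -1.7750).
Re-evaluating at (7.5625, -1.7750): F = (-85.912246, -138.147812), so ‖F‖₂ = 162.6829.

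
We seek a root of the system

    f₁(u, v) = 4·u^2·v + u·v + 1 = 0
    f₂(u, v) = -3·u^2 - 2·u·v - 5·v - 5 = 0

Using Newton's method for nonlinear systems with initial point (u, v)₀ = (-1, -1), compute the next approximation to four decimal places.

At (-1, -1): F = (-2.0000, -5.0000).
Jacobian J = [[8·u·v + v, 4·u^2 + u], [-6·u - 2·v, -2·u - 5]].
At the point, J = [[7.0000, 3.0000], [8.0000, -3.0000]] (det J = -45.0000).
Solving J·Δ = −F gives Δ = (0.4667, -0.4222).
Then the next iterate is (u, v)₁ = (-0.5333, -1.4222).

(-0.5333, -1.4222)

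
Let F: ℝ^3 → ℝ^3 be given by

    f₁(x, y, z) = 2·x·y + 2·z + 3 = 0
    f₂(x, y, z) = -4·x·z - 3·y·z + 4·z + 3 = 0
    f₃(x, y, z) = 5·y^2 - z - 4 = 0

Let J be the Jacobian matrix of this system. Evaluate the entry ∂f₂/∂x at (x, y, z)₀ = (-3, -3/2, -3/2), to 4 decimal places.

∂f₂/∂x = -4·z.
At (-3, -3/2, -3/2) this is 6.0000.

6.0000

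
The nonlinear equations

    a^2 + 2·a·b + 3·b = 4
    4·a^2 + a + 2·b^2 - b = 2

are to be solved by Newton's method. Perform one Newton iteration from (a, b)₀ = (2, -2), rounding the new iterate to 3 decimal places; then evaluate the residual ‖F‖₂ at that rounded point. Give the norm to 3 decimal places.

At (2, -2): F = (-14.000, 26.000).
Jacobian J = [[2·a + 2·b, 2·a + 3], [8·a + 1, 4·b - 1]].
At the point, J = [[0.000, 7.000], [17.000, -9.000]] (det J = -119.000).
Solving J·Δ = −F gives Δ = (-0.471, 2.000).
Then the next iterate is (a, b)₁ = (1.529, 0.000).
Re-evaluating at (1.529, 0.000): F = (-1.66216, 8.88036), so ‖F‖₂ = 9.035.

9.035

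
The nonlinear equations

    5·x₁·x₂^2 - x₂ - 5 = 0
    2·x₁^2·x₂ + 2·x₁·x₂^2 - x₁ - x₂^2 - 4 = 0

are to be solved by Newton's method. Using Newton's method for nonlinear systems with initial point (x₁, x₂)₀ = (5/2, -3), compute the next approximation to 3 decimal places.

At (5/2, -3): F = (110.500, -8.000).
Jacobian J = [[5·x₂^2, 10·x₁·x₂ - 1], [4·x₁·x₂ + 2·x₂^2 - 1, 2·x₁^2 + 4·x₁·x₂ - 2·x₂]].
At the point, J = [[45.000, -76.000], [-13.000, -11.500]] (det J = -1505.500).
Solving J·Δ = −F gives Δ = (-1.248, 0.715).
Then the next iterate is (x₁, x₂)₁ = (1.252, -2.285).

(1.252, -2.285)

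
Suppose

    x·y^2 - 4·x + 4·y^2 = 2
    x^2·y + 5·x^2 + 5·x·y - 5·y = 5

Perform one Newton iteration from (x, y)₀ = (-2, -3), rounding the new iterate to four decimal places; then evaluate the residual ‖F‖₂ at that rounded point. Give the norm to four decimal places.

At (-2, -3): F = (24.0000, 48.0000).
Jacobian J = [[y^2 - 4, 2·x·y + 8·y], [2·x·y + 10·x + 5·y, x^2 + 5·x - 5]].
At the point, J = [[5.0000, -12.0000], [-23.0000, -11.0000]] (det J = -331.0000).
Solving J·Δ = −F gives Δ = (0.9426, 2.3927).
Then the next iterate is (x, y)₁ = (-1.0574, -0.6073).
Re-evaluating at (-1.0574, -0.6073): F = (3.314870, 6.158750), so ‖F‖₂ = 6.9942.

6.9942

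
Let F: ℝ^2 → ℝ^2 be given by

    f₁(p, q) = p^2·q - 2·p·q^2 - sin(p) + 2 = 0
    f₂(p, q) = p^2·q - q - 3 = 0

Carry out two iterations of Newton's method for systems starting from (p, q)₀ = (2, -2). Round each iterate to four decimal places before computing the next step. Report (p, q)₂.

(0.0866, -1.9577)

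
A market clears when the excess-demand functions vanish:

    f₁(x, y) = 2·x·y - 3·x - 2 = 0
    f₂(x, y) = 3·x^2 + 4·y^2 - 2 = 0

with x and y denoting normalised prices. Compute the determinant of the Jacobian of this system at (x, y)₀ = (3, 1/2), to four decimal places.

J = [[2·y - 3, 2·x], [6·x, 8·y]].
At the point, J = [[-2.0000, 6.0000], [18.0000, 4.0000]].
det J = -116.0000.

-116.0000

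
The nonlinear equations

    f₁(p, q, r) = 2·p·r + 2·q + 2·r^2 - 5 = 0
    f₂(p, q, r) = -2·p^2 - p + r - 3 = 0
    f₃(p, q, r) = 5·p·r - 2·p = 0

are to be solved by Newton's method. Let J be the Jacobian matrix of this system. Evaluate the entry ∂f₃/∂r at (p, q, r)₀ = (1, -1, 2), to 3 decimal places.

5.000

∂f₃/∂r = 5·p.
At (1, -1, 2) this is 5.000.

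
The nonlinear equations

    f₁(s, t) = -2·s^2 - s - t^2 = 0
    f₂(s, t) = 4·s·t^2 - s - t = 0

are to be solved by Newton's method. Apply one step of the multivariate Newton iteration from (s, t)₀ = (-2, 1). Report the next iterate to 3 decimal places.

(-1.071, 0.752)

At (-2, 1): F = (-7.000, -7.000).
Jacobian J = [[-4·s - 1, -2·t], [4·t^2 - 1, 8·s·t - 1]].
At the point, J = [[7.000, -2.000], [3.000, -17.000]] (det J = -113.000).
Solving J·Δ = −F gives Δ = (0.929, -0.248).
Then the next iterate is (s, t)₁ = (-1.071, 0.752).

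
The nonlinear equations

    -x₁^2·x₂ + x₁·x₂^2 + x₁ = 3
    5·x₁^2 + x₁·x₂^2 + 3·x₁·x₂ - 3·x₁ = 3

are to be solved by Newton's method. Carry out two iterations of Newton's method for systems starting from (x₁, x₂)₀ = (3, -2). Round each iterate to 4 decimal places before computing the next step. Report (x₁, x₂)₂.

At (3, -2): F = (30.0000, 27.0000).
Jacobian J = [[-2·x₁·x₂ + x₂^2 + 1, -x₁^2 + 2·x₁·x₂], [10·x₁ + x₂^2 + 3·x₂ - 3, 2·x₁·x₂ + 3·x₁]].
At the point, J = [[17.0000, -21.0000], [25.0000, -3.0000]] (det J = 474.0000).
Solving J·Δ = −F gives Δ = (-1.0063, 0.6139).
Then the next iterate is (x₁, x₂)₁ = (1.9937, -1.3861).
Round to (1.9937, -1.3861) and repeat: F = (8.333668, 6.433138), J = [[8.448208, -9.501775], [14.699973, 0.454165]].
Δ = (-0.4523, 0.4749), so (x₁, x₂)₂ = (1.5414, -0.9112).

(1.5414, -0.9112)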